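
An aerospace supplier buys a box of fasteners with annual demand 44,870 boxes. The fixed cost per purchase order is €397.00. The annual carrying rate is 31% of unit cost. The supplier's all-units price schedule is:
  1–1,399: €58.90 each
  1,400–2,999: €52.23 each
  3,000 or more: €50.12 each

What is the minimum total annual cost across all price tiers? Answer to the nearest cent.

TC* ≈ €2,278,128.00

Holding cost per unit per year at price C is H = 0.31·C.
Candidates are each tier's EOQ (if it falls in that tier) and each price-break quantity.
EOQ at €58.90 = 1396.9 (feasible in tier 1): TC = 44,870×€58.90 + (44,870/1396.9)×397 + (1396.9/2)×0.31×€58.90 = €2,668,348.09.
EOQ at €52.23 = 1483.4 (feasible in tier 2): TC = 44,870×€52.23 + (44,870/1483.4)×397 + (1483.4/2)×0.31×€52.23 = €2,367,577.67.
EOQ at €50.12 = 1514.3 < 3000, so use break Q=3000: TC = 44,870×€50.12 + (44,870/3000.0)×397 + (3000.0/2)×0.31×€50.12 = €2,278,128.00.
Lowest total cost among the candidates is at Q = 3000.0.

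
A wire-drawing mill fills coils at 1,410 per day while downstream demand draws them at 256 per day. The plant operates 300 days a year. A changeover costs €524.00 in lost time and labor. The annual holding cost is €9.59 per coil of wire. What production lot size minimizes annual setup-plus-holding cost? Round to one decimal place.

Annual demand D = 256 × 300 = 76,800.
Production build-up factor (1 − d/p) = 1 − 256/1,410 = 0.8184.
Q* = √(2DS / (H(1 − d/p))) = √(2 × 76,800 × 524 / (9.59 × 0.8184)).
= √(80,486,400 / 7.8488) ≈ 3202.275.

Q* ≈ 3,202.3 coils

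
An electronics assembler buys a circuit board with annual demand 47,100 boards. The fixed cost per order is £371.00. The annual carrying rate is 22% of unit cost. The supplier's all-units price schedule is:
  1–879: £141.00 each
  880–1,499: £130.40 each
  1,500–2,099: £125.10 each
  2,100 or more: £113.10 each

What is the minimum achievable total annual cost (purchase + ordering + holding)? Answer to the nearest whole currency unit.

Holding cost per unit per year at price C is H = 0.22·C.
For each price level, check whether its EOQ is feasible; otherwise the best quantity at that price is the breakpoint.
Tier 1 (£141.00): EOQ = 1061.4 exceeds tier's upper bound 879, so this tier is dominated.
EOQ at £130.40 = 1103.7 (feasible in tier 2): TC = 47,100×£130.40 + (47,100/1103.7)×371 + (1103.7/2)×0.22×£130.40 = £6,173,503.76.
EOQ at £125.10 = 1126.9 < 1500, so use break Q=1500: TC = 47,100×£125.10 + (47,100/1500.0)×371 + (1500.0/2)×0.22×£125.10 = £5,924,500.90.
EOQ at £113.10 = 1185.1 < 2100, so use break Q=2100: TC = 47,100×£113.10 + (47,100/2100.0)×371 + (2100.0/2)×0.22×£113.10 = £5,361,457.10.
Lowest total cost among the candidates is at Q = 2100.0.

TC* ≈ £5,361,457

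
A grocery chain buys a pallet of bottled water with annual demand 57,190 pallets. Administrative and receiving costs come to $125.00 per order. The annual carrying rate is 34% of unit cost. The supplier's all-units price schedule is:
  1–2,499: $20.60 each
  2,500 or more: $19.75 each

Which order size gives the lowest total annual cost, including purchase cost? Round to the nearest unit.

Q* ≈ 2,500 pallets

Holding cost per unit per year at price C is H = 0.34·C.
Candidates are each tier's EOQ (if it falls in that tier) and each price-break quantity.
EOQ at $20.60 = 1428.8 (feasible in tier 1): TC = 57,190×$20.60 + (57,190/1428.8)×125 + (1428.8/2)×0.34×$20.60 = $1,188,120.98.
EOQ at $19.75 = 1459.2 < 2500, so use break Q=2500: TC = 57,190×$19.75 + (57,190/2500.0)×125 + (2500.0/2)×0.34×$19.75 = $1,140,755.75.
Lowest total cost is $1,140,755.75 at Q = 2500.0.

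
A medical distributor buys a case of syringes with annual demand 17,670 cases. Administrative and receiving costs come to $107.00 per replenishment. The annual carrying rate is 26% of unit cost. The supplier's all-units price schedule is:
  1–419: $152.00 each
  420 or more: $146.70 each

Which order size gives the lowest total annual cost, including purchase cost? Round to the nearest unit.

Q* ≈ 420 cases

Holding cost per unit per year at price C is H = 0.26·C.
Candidates are each tier's EOQ (if it falls in that tier) and each price-break quantity.
EOQ at $152.00 = 309.3 (feasible in tier 1): TC = 17,670×$152.00 + (17,670/309.3)×107 + (309.3/2)×0.26×$152.00 = $2,698,064.57.
EOQ at $146.70 = 314.9 < 420, so use break Q=420: TC = 17,670×$146.70 + (17,670/420.0)×107 + (420.0/2)×0.26×$146.70 = $2,604,700.46.
Lowest total cost is $2,604,700.46 at Q = 420.0.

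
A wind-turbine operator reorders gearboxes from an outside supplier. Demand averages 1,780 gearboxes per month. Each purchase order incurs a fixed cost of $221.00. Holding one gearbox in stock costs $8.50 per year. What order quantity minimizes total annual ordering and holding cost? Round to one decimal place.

Annual demand D = 1,780 × 12 = 21,360.
EOQ = √(2DS / H) = √(2 × 21,360 × 221 / 8.5).
= √(9,441,120 / 8.5) = √1,110,720 ≈ 1053.907.

Q* ≈ 1,053.9 gearboxes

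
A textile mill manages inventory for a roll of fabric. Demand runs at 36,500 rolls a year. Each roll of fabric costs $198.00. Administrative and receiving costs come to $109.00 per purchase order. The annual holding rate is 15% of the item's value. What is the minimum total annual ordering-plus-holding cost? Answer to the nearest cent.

TC* ≈ $15,372.80

Holding cost H = 0.15 × $198.00 = $29.7000 per unit per year.
Q* = √(2DS/H) = √(2 × 36,500 × 109 / 29.7) ≈ 517.60.
At the optimum the two cost components are equal, so total cost = 2·(Q*/2)H = Q*·H.
Minimum total = √(2DSH) = √(2 × 36,500 × 109 × 29.7) ≈ 15372.797.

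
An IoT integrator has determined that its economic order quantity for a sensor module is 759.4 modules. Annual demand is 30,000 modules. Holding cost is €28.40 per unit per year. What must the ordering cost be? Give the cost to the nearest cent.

S ≈ €272.97

The basic EOQ model gives Q* = √(2DS/H); rearrange for the unknown.
From Q* = √(2DS/H): S = Q*²H / (2D) = 759.4² × 28.4 / (2 × 30,000) = 272.9658.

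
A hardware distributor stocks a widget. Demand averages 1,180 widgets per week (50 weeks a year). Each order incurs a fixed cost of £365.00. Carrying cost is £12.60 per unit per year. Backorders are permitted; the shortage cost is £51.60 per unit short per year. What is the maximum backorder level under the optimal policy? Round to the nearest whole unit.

Annual demand D = 1,180 × 50 = 59,000.
With planned backorders, Q* = √(2DS/H) · √((H+B)/B).
√(2DS/H) = √(2 × 59,000 × 365 / 12.6) = 1848.852.
√((H+B)/B) = √((12.6+51.6)/51.6) = 1.1154.
Q* ≈ 2062.267.
S* = Q* · H/(H+B) = 2062.267 × 12.6/64.2 ≈ 404.744.

S* ≈ 405 widgets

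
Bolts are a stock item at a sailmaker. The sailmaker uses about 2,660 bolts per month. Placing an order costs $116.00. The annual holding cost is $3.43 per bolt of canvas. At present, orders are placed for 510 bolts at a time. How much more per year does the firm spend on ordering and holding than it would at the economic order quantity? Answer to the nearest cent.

Annual demand D = 2,660 × 12 = 31,920.
EOQ = √(2DS/H) = √(2 × 31,920 × 116 / 3.43) ≈ 1469.36.
Cost at Q* = (D/Q*)S + (Q*/2)H = √(2DSH) ≈ $5,039.91.
Cost at Q = 510: (31,920/510)×116 + (510/2)×3.43 = $7,260.24 + $874.65 = $8,134.89.
Excess = $8,134.89 − $5,039.91 = $3,094.98.

Extra cost ≈ $3,094.98 per year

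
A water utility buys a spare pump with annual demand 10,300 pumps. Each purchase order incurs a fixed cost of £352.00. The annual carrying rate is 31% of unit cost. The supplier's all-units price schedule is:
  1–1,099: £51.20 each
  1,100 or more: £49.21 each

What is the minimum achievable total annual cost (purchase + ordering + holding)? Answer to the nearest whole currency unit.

TC* ≈ £518,549

Holding cost per unit per year at price C is H = 0.31·C.
For each price level, check whether its EOQ is feasible; otherwise the best quantity at that price is the breakpoint.
EOQ at £51.20 = 675.9 (feasible in tier 1): TC = 10,300×£51.20 + (10,300/675.9)×352 + (675.9/2)×0.31×£51.20 = £538,088.05.
EOQ at £49.21 = 689.4 < 1100, so use break Q=1100: TC = 10,300×£49.21 + (10,300/1100.0)×352 + (1100.0/2)×0.31×£49.21 = £518,549.30.
Lowest total cost among the candidates is at Q = 1100.0.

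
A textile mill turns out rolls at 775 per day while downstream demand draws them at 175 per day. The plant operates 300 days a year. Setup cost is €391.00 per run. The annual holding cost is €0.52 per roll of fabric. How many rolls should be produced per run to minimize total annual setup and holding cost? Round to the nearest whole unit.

Q* ≈ 10,098 rolls

Annual demand D = 175 × 300 = 52,500.
Production build-up factor (1 − d/p) = 1 − 175/775 = 0.7742.
Q* = √(2DS / (H(1 − d/p))) = √(2 × 52,500 × 391 / (0.52 × 0.7742)).
= √(41,055,000 / 0.4026) ≈ 10098.493.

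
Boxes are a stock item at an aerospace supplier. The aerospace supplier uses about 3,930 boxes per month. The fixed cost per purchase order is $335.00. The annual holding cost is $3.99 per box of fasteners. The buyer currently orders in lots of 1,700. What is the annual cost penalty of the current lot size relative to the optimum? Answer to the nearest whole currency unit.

Annual demand D = 3,930 × 12 = 47,160.
EOQ = √(2DS/H) = √(2 × 47,160 × 335 / 3.99) ≈ 2814.09.
Cost at Q* = (D/Q*)S + (Q*/2)H = √(2DSH) ≈ $11,228.22.
Cost at Q = 1,700: (47,160/1,700)×335 + (1,700/2)×3.99 = $9,293.29 + $3,391.50 = $12,684.79.
Excess = $12,684.79 − $11,228.22 = $1,456.58.

Extra cost ≈ $1,457 per year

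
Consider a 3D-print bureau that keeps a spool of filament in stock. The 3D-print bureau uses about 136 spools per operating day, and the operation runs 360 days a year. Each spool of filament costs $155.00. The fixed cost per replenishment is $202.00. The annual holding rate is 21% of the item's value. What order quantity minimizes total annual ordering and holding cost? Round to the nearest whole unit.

Annual demand D = 136 × 360 = 48,960.
Holding cost H = 0.21 × $155.00 = $32.5500 per unit per year.
EOQ = √(2DS / H) = √(2 × 48,960 × 202 / 32.55).
= √(19,779,840 / 32.55) = √607,675.576 ≈ 779.535.

Q* ≈ 780 spools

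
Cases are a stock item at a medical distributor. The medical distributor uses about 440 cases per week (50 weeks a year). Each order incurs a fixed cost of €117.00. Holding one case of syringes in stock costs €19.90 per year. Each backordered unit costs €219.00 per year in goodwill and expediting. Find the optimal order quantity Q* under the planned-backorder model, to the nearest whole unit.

Annual demand D = 440 × 50 = 22,000.
With planned backorders, Q* = √(2DS/H) · √((H+B)/B).
√(2DS/H) = √(2 × 22,000 × 117 / 19.9) = 508.619.
√((H+B)/B) = √((19.9+219)/219) = 1.0444.
Q* ≈ 531.225.

Q* ≈ 531 cases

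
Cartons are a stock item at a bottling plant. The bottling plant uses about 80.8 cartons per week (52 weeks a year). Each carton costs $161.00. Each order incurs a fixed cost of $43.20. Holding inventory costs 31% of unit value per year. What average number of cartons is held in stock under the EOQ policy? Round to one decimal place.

Average inventory ≈ 42.6 cartons

Annual demand D = 80.8 × 52 = 4,201.6.
Holding cost H = 0.31 × $161.00 = $49.9100 per unit per year.
The optimal lot size = √(2DS/H) = √(2 × 4,201.6 × 43.2 / 49.91) ≈ 85.28.
Average inventory = Q*/2 ≈ 85.28 / 2 = 42.642.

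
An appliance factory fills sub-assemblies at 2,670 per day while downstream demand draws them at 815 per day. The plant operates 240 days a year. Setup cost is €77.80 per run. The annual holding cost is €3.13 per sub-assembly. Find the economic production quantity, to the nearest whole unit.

Annual demand D = 815 × 240 = 195,600.
Production build-up factor (1 − d/p) = 1 − 815/2,670 = 0.6948.
Q* = √(2DS / (H(1 − d/p))) = √(2 × 195,600 × 77.8 / (3.13 × 0.6948)).
= √(30,435,360 / 2.1746) ≈ 3741.112.

Q* ≈ 3,741 sub-assemblies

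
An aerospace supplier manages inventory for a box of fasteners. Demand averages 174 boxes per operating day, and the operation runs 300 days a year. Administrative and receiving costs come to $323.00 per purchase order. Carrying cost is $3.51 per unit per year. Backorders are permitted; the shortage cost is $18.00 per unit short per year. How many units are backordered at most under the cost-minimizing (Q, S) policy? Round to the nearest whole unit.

S* ≈ 553 boxes

Annual demand D = 174 × 300 = 52,200.
With planned backorders, Q* = √(2DS/H) · √((H+B)/B).
√(2DS/H) = √(2 × 52,200 × 323 / 3.51) = 3099.545.
√((H+B)/B) = √((3.51+18)/18) = 1.0932.
Q* ≈ 3388.300.
S* = Q* · H/(H+B) = 3388.300 × 3.51/21.51 ≈ 552.903.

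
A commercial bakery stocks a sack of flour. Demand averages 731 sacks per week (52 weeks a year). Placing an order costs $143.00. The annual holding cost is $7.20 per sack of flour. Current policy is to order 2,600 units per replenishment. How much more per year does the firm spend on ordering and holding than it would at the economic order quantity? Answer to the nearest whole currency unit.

Extra cost ≈ $2,603 per year

Annual demand D = 731 × 52 = 38,012.
EOQ = √(2DS/H) = √(2 × 38,012 × 143 / 7.2) ≈ 1228.79.
Cost at Q* = (D/Q*)S + (Q*/2)H = √(2DSH) ≈ $8,847.28.
Cost at Q = 2,600: (38,012/2,600)×143 + (2,600/2)×7.2 = $2,090.66 + $9,360.00 = $11,450.66.
Excess = $11,450.66 − $8,847.28 = $2,603.38.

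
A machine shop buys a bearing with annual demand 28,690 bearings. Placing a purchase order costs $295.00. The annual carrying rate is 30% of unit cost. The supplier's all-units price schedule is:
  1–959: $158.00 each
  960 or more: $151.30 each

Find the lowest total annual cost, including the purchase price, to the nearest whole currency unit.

Holding cost per unit per year at price C is H = 0.30·C.
For each price level, check whether its EOQ is feasible; otherwise the best quantity at that price is the breakpoint.
EOQ at $158.00 = 597.6 (feasible in tier 1): TC = 28,690×$158.00 + (28,690/597.6)×295 + (597.6/2)×0.30×$158.00 = $4,561,345.69.
EOQ at $151.30 = 610.7 < 960, so use break Q=960: TC = 28,690×$151.30 + (28,690/960.0)×295 + (960.0/2)×0.30×$151.30 = $4,371,400.40.
Lowest total cost among the candidates is at Q = 960.0.

TC* ≈ $4,371,400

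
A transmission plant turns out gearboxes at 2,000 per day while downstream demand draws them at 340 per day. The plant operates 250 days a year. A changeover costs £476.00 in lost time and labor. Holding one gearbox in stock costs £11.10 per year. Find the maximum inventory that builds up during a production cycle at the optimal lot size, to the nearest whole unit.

I_max ≈ 2,460 gearboxes

Annual demand D = 340 × 250 = 85,000.
Production build-up factor (1 − d/p) = 1 − 340/2,000 = 0.8300.
Q* = √(2DS / (H(1 − d/p))) = √(2 × 85,000 × 476 / (11.1 × 0.8300)).
= √(80,920,000 / 9.213) ≈ 2963.653.
Maximum inventory = Q*(1 − d/p) = 2963.653 × 0.8300 ≈ 2459.832.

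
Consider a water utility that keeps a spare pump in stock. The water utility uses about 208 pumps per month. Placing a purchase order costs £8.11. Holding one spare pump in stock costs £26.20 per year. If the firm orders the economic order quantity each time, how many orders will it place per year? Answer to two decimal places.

Annual demand D = 208 × 12 = 2,496.
Q* = √(2DS/H) = √(2 × 2,496 × 8.11 / 26.2) ≈ 39.31.
Orders per year = D / Q* = 2,496 / 39.31 ≈ 63.496.

N ≈ 63.50 orders per year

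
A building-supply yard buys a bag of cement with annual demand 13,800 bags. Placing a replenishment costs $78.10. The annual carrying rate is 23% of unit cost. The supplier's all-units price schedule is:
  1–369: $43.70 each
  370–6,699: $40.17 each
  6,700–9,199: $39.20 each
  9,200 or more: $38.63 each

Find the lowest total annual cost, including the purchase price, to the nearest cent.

TC* ≈ $558,808.67

Holding cost per unit per year at price C is H = 0.23·C.
Candidates are each tier's EOQ (if it falls in that tier) and each price-break quantity.
Tier 1 ($43.70): EOQ = 463.1 exceeds tier's upper bound 369, so this tier is dominated.
EOQ at $40.17 = 483.0 (feasible in tier 2): TC = 13,800×$40.17 + (13,800/483.0)×78.1 + (483.0/2)×0.23×$40.17 = $558,808.67.
EOQ at $39.20 = 489.0 < 6700, so use break Q=6700: TC = 13,800×$39.20 + (13,800/6700.0)×78.1 + (6700.0/2)×0.23×$39.20 = $571,324.46.
EOQ at $38.63 = 492.6 < 9200, so use break Q=9200: TC = 13,800×$38.63 + (13,800/9200.0)×78.1 + (9200.0/2)×0.23×$38.63 = $574,081.69.
Lowest total cost among the candidates is at Q = 483.0.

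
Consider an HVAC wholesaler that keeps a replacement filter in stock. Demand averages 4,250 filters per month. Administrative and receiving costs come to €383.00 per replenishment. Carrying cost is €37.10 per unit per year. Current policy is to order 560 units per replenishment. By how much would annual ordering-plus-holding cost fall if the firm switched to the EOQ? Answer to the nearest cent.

Annual demand D = 4,250 × 12 = 51,000.
EOQ = √(2DS/H) = √(2 × 51,000 × 383 / 37.1) ≈ 1026.15.
Cost at Q* = (D/Q*)S + (Q*/2)H = √(2DSH) ≈ €38,070.31.
Cost at Q = 560: (51,000/560)×383 + (560/2)×37.1 = €34,880.36 + €10,388.00 = €45,268.36.
Excess = €45,268.36 − €38,070.31 = €7,198.05.

Extra cost ≈ €7,198.05 per year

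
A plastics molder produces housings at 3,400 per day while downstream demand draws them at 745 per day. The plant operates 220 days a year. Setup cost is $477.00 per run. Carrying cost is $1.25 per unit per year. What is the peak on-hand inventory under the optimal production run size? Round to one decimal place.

Annual demand D = 745 × 220 = 163,900.
Production build-up factor (1 − d/p) = 1 − 745/3,400 = 0.7809.
Q* = √(2DS / (H(1 − d/p))) = √(2 × 163,900 × 477 / (1.25 × 0.7809)).
= √(156,360,600 / 0.9761) ≈ 12656.565.
Maximum inventory = Q*(1 − d/p) = 12656.565 × 0.7809 ≈ 9883.288.

I_max ≈ 9,883.3 housings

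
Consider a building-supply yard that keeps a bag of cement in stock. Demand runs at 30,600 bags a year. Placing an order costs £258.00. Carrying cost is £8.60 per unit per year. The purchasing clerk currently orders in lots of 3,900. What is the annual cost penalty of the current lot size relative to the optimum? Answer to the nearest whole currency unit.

EOQ = √(2DS/H) = √(2 × 30,600 × 258 / 8.6) ≈ 1354.99.
Cost at Q* = (D/Q*)S + (Q*/2)H = √(2DSH) ≈ £11,652.92.
Cost at Q = 3,900: (30,600/3,900)×258 + (3,900/2)×8.6 = £2,024.31 + £16,770.00 = £18,794.31.
Excess = £18,794.31 − £11,652.92 = £7,141.39.

Extra cost ≈ £7,141 per year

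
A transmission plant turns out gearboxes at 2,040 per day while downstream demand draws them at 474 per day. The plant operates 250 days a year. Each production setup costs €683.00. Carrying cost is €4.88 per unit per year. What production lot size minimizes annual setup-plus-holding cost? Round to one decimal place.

Annual demand D = 474 × 250 = 118,500.
Production build-up factor (1 − d/p) = 1 − 474/2,040 = 0.7676.
Q* = √(2DS / (H(1 − d/p))) = √(2 × 118,500 × 683 / (4.88 × 0.7676)).
= √(161,871,000 / 3.7461) ≈ 6573.457.

Q* ≈ 6,573.5 gearboxes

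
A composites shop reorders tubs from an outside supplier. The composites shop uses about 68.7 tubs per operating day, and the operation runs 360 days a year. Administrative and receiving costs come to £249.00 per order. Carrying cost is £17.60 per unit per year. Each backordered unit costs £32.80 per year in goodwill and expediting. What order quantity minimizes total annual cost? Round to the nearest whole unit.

Q* ≈ 1,037 tubs

Annual demand D = 68.7 × 360 = 24,732.
With planned backorders, Q* = √(2DS/H) · √((H+B)/B).
√(2DS/H) = √(2 × 24,732 × 249 / 17.6) = 836.542.
√((H+B)/B) = √((17.6+32.8)/32.8) = 1.2396.
Q* ≈ 1036.970.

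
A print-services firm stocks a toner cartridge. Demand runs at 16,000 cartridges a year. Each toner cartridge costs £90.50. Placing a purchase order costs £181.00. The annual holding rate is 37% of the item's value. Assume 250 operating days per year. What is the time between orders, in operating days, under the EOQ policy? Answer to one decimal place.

Holding cost H = 0.37 × £90.50 = £33.4850 per unit per year.
Q* = √(2DS/H) = √(2 × 16,000 × 181 / 33.485) ≈ 415.90.
Cycle time = Q*/D × 250 = 415.90 / 16,000 × 250 ≈ 6.498 days.

T ≈ 6.5 days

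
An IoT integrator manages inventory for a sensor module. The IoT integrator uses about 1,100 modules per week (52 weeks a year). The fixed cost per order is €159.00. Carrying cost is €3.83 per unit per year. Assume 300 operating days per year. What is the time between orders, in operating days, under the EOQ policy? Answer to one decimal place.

T ≈ 11.4 days

Annual demand D = 1,100 × 52 = 57,200.
The optimal lot size = √(2DS/H) = √(2 × 57,200 × 159 / 3.83) ≈ 2179.28.
Cycle time = Q*/D × 300 = 2179.28 / 57,200 × 300 ≈ 11.430 days.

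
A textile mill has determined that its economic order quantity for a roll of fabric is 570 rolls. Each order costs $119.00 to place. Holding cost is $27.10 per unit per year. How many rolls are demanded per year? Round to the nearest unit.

D ≈ 36,995 rolls per year

Squaring Q* = √(2DS/H) gives Q*² = 2DS/H.
From Q* = √(2DS/H): D = Q*²H / (2S) = 570² × 27.1 / (2 × 119) = 36994.916.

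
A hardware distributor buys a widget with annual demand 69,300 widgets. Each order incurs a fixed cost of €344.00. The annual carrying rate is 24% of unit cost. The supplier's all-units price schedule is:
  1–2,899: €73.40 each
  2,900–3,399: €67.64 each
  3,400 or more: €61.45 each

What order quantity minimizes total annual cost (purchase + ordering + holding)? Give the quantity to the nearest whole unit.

Holding cost per unit per year at price C is H = 0.24·C.
Evaluate total cost at each tier's feasible EOQ or, if the EOQ is below the tier, at the tier's minimum quantity.
EOQ at €73.40 = 1645.2 (feasible in tier 1): TC = 69,300×€73.40 + (69,300/1645.2)×344 + (1645.2/2)×0.24×€73.40 = €5,115,601.07.
EOQ at €67.64 = 1713.8 < 2900, so use break Q=2900: TC = 69,300×€67.64 + (69,300/2900.0)×344 + (2900.0/2)×0.24×€67.64 = €4,719,211.13.
EOQ at €61.45 = 1798.0 < 3400, so use break Q=3400: TC = 69,300×€61.45 + (69,300/3400.0)×344 + (3400.0/2)×0.24×€61.45 = €4,290,568.13.
Lowest total cost is €4,290,568.13 at Q = 3400.0.

Q* ≈ 3,400 widgets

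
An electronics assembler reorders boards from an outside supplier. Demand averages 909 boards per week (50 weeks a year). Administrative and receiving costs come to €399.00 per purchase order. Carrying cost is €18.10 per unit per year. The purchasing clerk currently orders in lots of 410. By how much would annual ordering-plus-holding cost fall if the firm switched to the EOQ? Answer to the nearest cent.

Annual demand D = 909 × 50 = 45,450.
EOQ = √(2DS/H) = √(2 × 45,450 × 399 / 18.1) ≈ 1415.56.
Cost at Q* = (D/Q*)S + (Q*/2)H = √(2DSH) ≈ €25,621.68.
Cost at Q = 410: (45,450/410)×399 + (410/2)×18.1 = €44,230.61 + €3,710.50 = €47,941.11.
Excess = €47,941.11 − €25,621.68 = €22,319.43.

Extra cost ≈ €22,319.43 per year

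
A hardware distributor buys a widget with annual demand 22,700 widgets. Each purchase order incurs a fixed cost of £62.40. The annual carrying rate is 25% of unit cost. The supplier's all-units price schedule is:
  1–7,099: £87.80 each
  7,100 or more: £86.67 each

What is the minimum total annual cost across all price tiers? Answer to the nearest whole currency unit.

Holding cost per unit per year at price C is H = 0.25·C.
For each price level, check whether its EOQ is feasible; otherwise the best quantity at that price is the breakpoint.
EOQ at £87.80 = 359.3 (feasible in tier 1): TC = 22,700×£87.80 + (22,700/359.3)×62.4 + (359.3/2)×0.25×£87.80 = £2,000,945.65.
EOQ at £86.67 = 361.6 < 7100, so use break Q=7100: TC = 22,700×£86.67 + (22,700/7100.0)×62.4 + (7100.0/2)×0.25×£86.67 = £2,044,528.13.
Lowest total cost among the candidates is at Q = 359.3.

TC* ≈ £2,000,946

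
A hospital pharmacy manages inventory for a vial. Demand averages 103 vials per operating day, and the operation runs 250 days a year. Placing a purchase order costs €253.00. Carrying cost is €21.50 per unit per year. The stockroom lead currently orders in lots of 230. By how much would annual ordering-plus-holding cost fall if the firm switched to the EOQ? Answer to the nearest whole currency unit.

Extra cost ≈ €14,060 per year

Annual demand D = 103 × 250 = 25,750.
EOQ = √(2DS/H) = √(2 × 25,750 × 253 / 21.5) ≈ 778.47.
Cost at Q* = (D/Q*)S + (Q*/2)H = √(2DSH) ≈ €16,737.21.
Cost at Q = 230: (25,750/230)×253 + (230/2)×21.5 = €28,325.00 + €2,472.50 = €30,797.50.
Excess = €30,797.50 − €16,737.21 = €14,060.29.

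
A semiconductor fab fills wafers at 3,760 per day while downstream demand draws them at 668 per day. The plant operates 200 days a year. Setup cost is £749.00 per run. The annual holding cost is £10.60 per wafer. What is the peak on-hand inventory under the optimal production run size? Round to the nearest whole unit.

Annual demand D = 668 × 200 = 133,600.
Production build-up factor (1 − d/p) = 1 − 668/3,760 = 0.8223.
Q* = √(2DS / (H(1 − d/p))) = √(2 × 133,600 × 749 / (10.6 × 0.8223)).
= √(200,132,800 / 8.7168) ≈ 4791.598.
Maximum inventory = Q*(1 − d/p) = 4791.598 × 0.8223 ≈ 3940.325.

I_max ≈ 3,940 wafers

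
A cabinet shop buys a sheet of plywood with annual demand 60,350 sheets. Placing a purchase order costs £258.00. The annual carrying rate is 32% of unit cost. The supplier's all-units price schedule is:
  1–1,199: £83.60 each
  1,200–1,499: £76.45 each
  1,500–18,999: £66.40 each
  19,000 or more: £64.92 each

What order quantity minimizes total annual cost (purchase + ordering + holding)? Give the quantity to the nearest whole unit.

Q* ≈ 1,500 sheets

Holding cost per unit per year at price C is H = 0.32·C.
Evaluate total cost at each tier's feasible EOQ or, if the EOQ is below the tier, at the tier's minimum quantity.
EOQ at £83.60 = 1078.9 (feasible in tier 1): TC = 60,350×£83.60 + (60,350/1078.9)×258 + (1078.9/2)×0.32×£83.60 = £5,074,123.01.
EOQ at £76.45 = 1128.2 < 1200, so use break Q=1200: TC = 60,350×£76.45 + (60,350/1200.0)×258 + (1200.0/2)×0.32×£76.45 = £4,641,411.15.
EOQ at £66.40 = 1210.6 < 1500, so use break Q=1500: TC = 60,350×£66.40 + (60,350/1500.0)×258 + (1500.0/2)×0.32×£66.40 = £4,033,556.20.
EOQ at £64.92 = 1224.3 < 19000, so use break Q=19000: TC = 60,350×£64.92 + (60,350/19000.0)×258 + (19000.0/2)×0.32×£64.92 = £4,116,098.29.
Lowest total cost is £4,033,556.20 at Q = 1500.0.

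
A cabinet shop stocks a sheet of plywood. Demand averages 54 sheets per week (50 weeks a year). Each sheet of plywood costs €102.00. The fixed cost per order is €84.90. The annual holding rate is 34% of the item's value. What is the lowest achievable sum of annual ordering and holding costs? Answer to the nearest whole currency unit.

TC* ≈ €3,987

Annual demand D = 54 × 50 = 2,700.
Holding cost H = 0.34 × €102.00 = €34.6800 per unit per year.
EOQ = √(2DS/H) = √(2 × 2,700 × 84.9 / 34.68) ≈ 114.98.
At Q*, ordering cost (D/Q*)S equals holding cost (Q*/2)H, each = √(DSH/2).
Minimum total = √(2DSH) = √(2 × 2,700 × 84.9 × 34.68) ≈ 3987.404.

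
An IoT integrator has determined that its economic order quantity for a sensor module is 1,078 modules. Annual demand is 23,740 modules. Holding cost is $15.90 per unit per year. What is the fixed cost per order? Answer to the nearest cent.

S ≈ $389.16

Invert the EOQ relation Q*² = 2DS/H.
From Q* = √(2DS/H): S = Q*²H / (2D) = 1,078² × 15.9 / (2 × 23,740) = 389.1562.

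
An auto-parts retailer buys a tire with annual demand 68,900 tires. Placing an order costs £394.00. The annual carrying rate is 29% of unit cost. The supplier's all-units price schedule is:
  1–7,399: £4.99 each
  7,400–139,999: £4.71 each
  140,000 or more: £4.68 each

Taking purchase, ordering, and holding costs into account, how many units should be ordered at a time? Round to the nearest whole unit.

Q* ≈ 7,400 tires

Holding cost per unit per year at price C is H = 0.29·C.
Candidates are each tier's EOQ (if it falls in that tier) and each price-break quantity.
EOQ at £4.99 = 6125.2 (feasible in tier 1): TC = 68,900×£4.99 + (68,900/6125.2)×394 + (6125.2/2)×0.29×£4.99 = £352,674.84.
EOQ at £4.71 = 6304.7 < 7400, so use break Q=7400: TC = 68,900×£4.71 + (68,900/7400.0)×394 + (7400.0/2)×0.29×£4.71 = £333,241.29.
EOQ at £4.68 = 6324.9 < 140000, so use break Q=140000: TC = 68,900×£4.68 + (68,900/140000.0)×394 + (140000.0/2)×0.29×£4.68 = £417,649.90.
Lowest total cost is £333,241.29 at Q = 7400.0.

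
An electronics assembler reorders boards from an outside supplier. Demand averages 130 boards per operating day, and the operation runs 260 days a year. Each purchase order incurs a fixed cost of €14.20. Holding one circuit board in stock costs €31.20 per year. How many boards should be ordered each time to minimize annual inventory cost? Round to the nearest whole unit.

Q* ≈ 175 boards

Annual demand D = 130 × 260 = 33,800.
EOQ = √(2DS / H) = √(2 × 33,800 × 14.2 / 31.2).
= √(959,920 / 31.2) = √30,766.6667 ≈ 175.404.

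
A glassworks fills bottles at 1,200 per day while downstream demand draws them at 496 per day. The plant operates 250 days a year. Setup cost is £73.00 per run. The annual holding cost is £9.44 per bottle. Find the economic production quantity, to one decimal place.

Q* ≈ 1,808.0 bottles

Annual demand D = 496 × 250 = 124,000.
Production build-up factor (1 − d/p) = 1 − 496/1,200 = 0.5867.
Q* = √(2DS / (H(1 − d/p))) = √(2 × 124,000 × 73 / (9.44 × 0.5867)).
= √(18,104,000 / 5.5381) ≈ 1808.030.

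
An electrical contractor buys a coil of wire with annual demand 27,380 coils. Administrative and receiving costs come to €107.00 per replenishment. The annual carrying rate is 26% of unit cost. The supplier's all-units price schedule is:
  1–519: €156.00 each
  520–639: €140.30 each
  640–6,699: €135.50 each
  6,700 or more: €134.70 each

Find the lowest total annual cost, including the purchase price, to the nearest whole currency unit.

TC* ≈ €3,725,841

Holding cost per unit per year at price C is H = 0.26·C.
For each price level, check whether its EOQ is feasible; otherwise the best quantity at that price is the breakpoint.
EOQ at €156.00 = 380.1 (feasible in tier 1): TC = 27,380×€156.00 + (27,380/380.1)×107 + (380.1/2)×0.26×€156.00 = €4,286,696.03.
EOQ at €140.30 = 400.8 < 520, so use break Q=520: TC = 27,380×€140.30 + (27,380/520.0)×107 + (520.0/2)×0.26×€140.30 = €3,856,532.24.
EOQ at €135.50 = 407.8 < 640, so use break Q=640: TC = 27,380×€135.50 + (27,380/640.0)×107 + (640.0/2)×0.26×€135.50 = €3,725,841.19.
EOQ at €134.70 = 409.0 < 6700, so use break Q=6700: TC = 27,380×€134.70 + (27,380/6700.0)×107 + (6700.0/2)×0.26×€134.70 = €3,805,846.96.
Lowest total cost among the candidates is at Q = 640.0.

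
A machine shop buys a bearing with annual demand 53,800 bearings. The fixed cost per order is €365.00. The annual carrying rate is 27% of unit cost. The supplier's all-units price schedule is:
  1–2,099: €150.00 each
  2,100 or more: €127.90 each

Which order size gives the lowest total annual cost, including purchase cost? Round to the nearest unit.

Q* ≈ 2,100 bearings

Holding cost per unit per year at price C is H = 0.27·C.
Evaluate total cost at each tier's feasible EOQ or, if the EOQ is below the tier, at the tier's minimum quantity.
EOQ at €150.00 = 984.7 (feasible in tier 1): TC = 53,800×€150.00 + (53,800/984.7)×365 + (984.7/2)×0.27×€150.00 = €8,109,882.29.
EOQ at €127.90 = 1066.4 < 2100, so use break Q=2100: TC = 53,800×€127.90 + (53,800/2100.0)×365 + (2100.0/2)×0.27×€127.90 = €6,926,630.60.
Lowest total cost is €6,926,630.60 at Q = 2100.0.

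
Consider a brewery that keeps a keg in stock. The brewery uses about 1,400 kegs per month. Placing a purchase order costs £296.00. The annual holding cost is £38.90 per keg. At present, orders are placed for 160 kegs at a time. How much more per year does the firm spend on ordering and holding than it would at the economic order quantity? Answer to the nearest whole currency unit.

Annual demand D = 1,400 × 12 = 16,800.
EOQ = √(2DS/H) = √(2 × 16,800 × 296 / 38.9) ≈ 505.64.
Cost at Q* = (D/Q*)S + (Q*/2)H = √(2DSH) ≈ £19,669.36.
Cost at Q = 160: (16,800/160)×296 + (160/2)×38.9 = £31,080.00 + £3,112.00 = £34,192.00.
Excess = £34,192.00 − £19,669.36 = £14,522.64.

Extra cost ≈ £14,523 per year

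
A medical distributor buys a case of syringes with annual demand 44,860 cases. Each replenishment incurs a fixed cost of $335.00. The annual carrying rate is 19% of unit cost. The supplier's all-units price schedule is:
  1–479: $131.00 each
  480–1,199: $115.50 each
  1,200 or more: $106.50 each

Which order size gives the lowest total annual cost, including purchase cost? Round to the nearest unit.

Q* ≈ 1,219 cases

Holding cost per unit per year at price C is H = 0.19·C.
For each price level, check whether its EOQ is feasible; otherwise the best quantity at that price is the breakpoint.
Tier 1 ($131.00): EOQ = 1098.9 exceeds tier's upper bound 479, so this tier is dominated.
EOQ at $115.50 = 1170.3 (feasible in tier 2): TC = 44,860×$115.50 + (44,860/1170.3)×335 + (1170.3/2)×0.19×$115.50 = $5,207,012.35.
EOQ at $106.50 = 1218.8 (feasible in tier 3): TC = 44,860×$106.50 + (44,860/1218.8)×335 + (1218.8/2)×0.19×$106.50 = $4,802,251.45.
Lowest total cost is $4,802,251.45 at Q = 1218.8.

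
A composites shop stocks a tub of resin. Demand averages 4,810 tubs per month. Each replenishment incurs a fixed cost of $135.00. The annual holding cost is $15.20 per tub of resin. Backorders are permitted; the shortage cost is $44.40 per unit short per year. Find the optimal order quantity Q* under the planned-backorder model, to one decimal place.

Q* ≈ 1,173.2 tubs

Annual demand D = 4,810 × 12 = 57,720.
With planned backorders, Q* = √(2DS/H) · √((H+B)/B).
√(2DS/H) = √(2 × 57,720 × 135 / 15.2) = 1012.566.
√((H+B)/B) = √((15.2+44.4)/44.4) = 1.1586.
Q* ≈ 1173.154.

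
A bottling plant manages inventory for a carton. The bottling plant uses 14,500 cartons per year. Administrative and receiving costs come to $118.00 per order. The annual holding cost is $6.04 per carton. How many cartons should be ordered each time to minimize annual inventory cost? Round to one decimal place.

Q* ≈ 752.7 cartons

EOQ = √(2DS / H) = √(2 × 14,500 × 118 / 6.04).
= √(3,422,000 / 6.04) = √566,556.2914 ≈ 752.699.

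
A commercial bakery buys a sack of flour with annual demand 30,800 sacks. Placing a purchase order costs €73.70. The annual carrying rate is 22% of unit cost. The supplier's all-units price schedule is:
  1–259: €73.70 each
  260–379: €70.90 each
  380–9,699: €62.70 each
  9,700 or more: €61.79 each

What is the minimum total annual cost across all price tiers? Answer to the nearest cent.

TC* ≈ €1,939,073.51

Holding cost per unit per year at price C is H = 0.22·C.
For each price level, check whether its EOQ is feasible; otherwise the best quantity at that price is the breakpoint.
Tier 1 (€73.70): EOQ = 529.2 exceeds tier's upper bound 259, so this tier is dominated.
Tier 2 (€70.90): EOQ = 539.5 exceeds tier's upper bound 379, so this tier is dominated.
EOQ at €62.70 = 573.7 (feasible in tier 3): TC = 30,800×€62.70 + (30,800/573.7)×73.7 + (573.7/2)×0.22×€62.70 = €1,939,073.51.
EOQ at €61.79 = 577.9 < 9700, so use break Q=9700: TC = 30,800×€61.79 + (30,800/9700.0)×73.7 + (9700.0/2)×0.22×€61.79 = €1,969,295.95.
Lowest total cost among the candidates is at Q = 573.7.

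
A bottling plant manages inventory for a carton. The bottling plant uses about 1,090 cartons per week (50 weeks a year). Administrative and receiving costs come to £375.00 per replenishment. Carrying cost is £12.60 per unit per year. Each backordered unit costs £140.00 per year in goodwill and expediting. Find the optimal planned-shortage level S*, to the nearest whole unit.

Annual demand D = 1,090 × 50 = 54,500.
With planned backorders, Q* = √(2DS/H) · √((H+B)/B).
√(2DS/H) = √(2 × 54,500 × 375 / 12.6) = 1801.124.
√((H+B)/B) = √((12.6+140)/140) = 1.0440.
Q* ≈ 1880.429.
S* = Q* · H/(H+B) = 1880.429 × 12.6/152.6 ≈ 155.265.

S* ≈ 155 cartons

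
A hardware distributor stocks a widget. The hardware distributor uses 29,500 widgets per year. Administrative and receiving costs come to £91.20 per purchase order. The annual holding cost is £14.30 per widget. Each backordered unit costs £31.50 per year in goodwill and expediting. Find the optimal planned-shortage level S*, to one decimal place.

With planned backorders, Q* = √(2DS/H) · √((H+B)/B).
√(2DS/H) = √(2 × 29,500 × 91.2 / 14.3) = 613.416.
√((H+B)/B) = √((14.3+31.5)/31.5) = 1.2058.
Q* ≈ 739.661.
S* = Q* · H/(H+B) = 739.661 × 14.3/45.8 ≈ 230.942.

S* ≈ 230.9 widgets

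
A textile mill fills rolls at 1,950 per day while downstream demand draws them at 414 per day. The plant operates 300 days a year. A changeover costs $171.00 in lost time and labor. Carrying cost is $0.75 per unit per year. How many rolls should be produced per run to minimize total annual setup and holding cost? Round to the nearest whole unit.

Annual demand D = 414 × 300 = 124,200.
Production build-up factor (1 − d/p) = 1 − 414/1,950 = 0.7877.
Q* = √(2DS / (H(1 − d/p))) = √(2 × 124,200 × 171 / (0.75 × 0.7877)).
= √(42,476,400 / 0.5908) ≈ 8479.396.

Q* ≈ 8,479 rolls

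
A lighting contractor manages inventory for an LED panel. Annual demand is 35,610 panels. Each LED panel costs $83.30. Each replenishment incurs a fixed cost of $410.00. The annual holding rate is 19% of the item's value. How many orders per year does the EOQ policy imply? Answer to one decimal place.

Holding cost H = 0.19 × $83.30 = $15.8270 per unit per year.
EOQ = √(2DS/H) = √(2 × 35,610 × 410 / 15.827) ≈ 1358.29.
Orders per year = D / Q* = 35,610 / 1358.29 ≈ 26.217.

N ≈ 26.2 orders per year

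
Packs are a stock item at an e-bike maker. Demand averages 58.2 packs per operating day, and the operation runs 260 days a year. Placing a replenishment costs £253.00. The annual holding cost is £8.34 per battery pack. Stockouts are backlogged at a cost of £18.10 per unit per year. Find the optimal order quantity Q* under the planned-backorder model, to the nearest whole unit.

Q* ≈ 1,158 packs

Annual demand D = 58.2 × 260 = 15,132.
With planned backorders, Q* = √(2DS/H) · √((H+B)/B).
√(2DS/H) = √(2 × 15,132 × 253 / 8.34) = 958.165.
√((H+B)/B) = √((8.34+18.1)/18.1) = 1.2086.
Q* ≈ 1158.062.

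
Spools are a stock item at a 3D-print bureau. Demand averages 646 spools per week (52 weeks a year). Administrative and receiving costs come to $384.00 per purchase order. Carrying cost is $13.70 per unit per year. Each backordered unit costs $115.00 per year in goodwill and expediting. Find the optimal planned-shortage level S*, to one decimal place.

S* ≈ 154.5 spools

Annual demand D = 646 × 52 = 33,592.
With planned backorders, Q* = √(2DS/H) · √((H+B)/B).
√(2DS/H) = √(2 × 33,592 × 384 / 13.7) = 1372.266.
√((H+B)/B) = √((13.7+115)/115) = 1.0579.
Q* ≈ 1451.706.
S* = Q* · H/(H+B) = 1451.706 × 13.7/128.7 ≈ 154.533.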